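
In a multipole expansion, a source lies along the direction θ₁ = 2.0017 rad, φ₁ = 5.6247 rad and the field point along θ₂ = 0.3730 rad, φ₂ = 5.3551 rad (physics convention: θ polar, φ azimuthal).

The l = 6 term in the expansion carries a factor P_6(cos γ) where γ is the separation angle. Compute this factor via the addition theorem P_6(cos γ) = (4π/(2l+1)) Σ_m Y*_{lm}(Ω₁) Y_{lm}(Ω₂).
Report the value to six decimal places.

Addition theorem: P_6(cos γ) = (4π/13) Σ_m Y*_{lm}(Ω₁) Y_{lm}(Ω₂), m = −6…6:
  m=-6: -0.187530+0.196723i × +0.000854-0.000741i = -0.000014+0.000307i  (running Σ = -0.000014+0.000307i)
  m=-5: +0.427905-0.065036i × -0.000720-0.009989i = -0.000958-0.004227i  (running Σ = -0.000972-0.003920i)
  m=-4: -0.195302-0.108642i × -0.045210-0.029026i = +0.005676+0.010581i  (running Σ = +0.004704+0.006660i)
  m=-3: -0.086845-0.202768i × -0.179831+0.067143i = +0.029232+0.030633i  (running Σ = +0.033936+0.037293i)
  m=-2: -0.076693+0.295633i × -0.124288+0.423638i = -0.115709-0.069234i  (running Σ = -0.081773-0.031940i)
  m=-1: -0.095277+0.073714i × +0.318530+0.425407i = -0.061707-0.017051i  (running Σ = -0.143480-0.048992i)
  m=0: +0.315149-0.000000i × -0.011740+0.000000i = -0.003700+0.000000i  (running Σ = -0.147180-0.048992i)
  m=1: +0.095277+0.073714i × -0.318530+0.425407i = -0.061707+0.017051i  (running Σ = -0.208887-0.031940i)
  m=2: -0.076693-0.295633i × -0.124288-0.423638i = -0.115709+0.069234i  (running Σ = -0.324596+0.037293i)
  m=3: +0.086845-0.202768i × +0.179831+0.067143i = +0.029232-0.030633i  (running Σ = -0.295364+0.006660i)
  m=4: -0.195302+0.108642i × -0.045210+0.029026i = +0.005676-0.010581i  (running Σ = -0.289688-0.003920i)
  m=5: -0.427905-0.065036i × +0.000720-0.009989i = -0.000958+0.004227i  (running Σ = -0.290646+0.000307i)
  m=6: -0.187530-0.196723i × +0.000854+0.000741i = -0.000014-0.000307i  (running Σ = -0.290660-0.000000i)
Total Σ_m = -0.290660-0.000000i. Multiply by 0.966644: -0.280965-0.000000i. P_6(cos γ) = -0.280965

-0.280965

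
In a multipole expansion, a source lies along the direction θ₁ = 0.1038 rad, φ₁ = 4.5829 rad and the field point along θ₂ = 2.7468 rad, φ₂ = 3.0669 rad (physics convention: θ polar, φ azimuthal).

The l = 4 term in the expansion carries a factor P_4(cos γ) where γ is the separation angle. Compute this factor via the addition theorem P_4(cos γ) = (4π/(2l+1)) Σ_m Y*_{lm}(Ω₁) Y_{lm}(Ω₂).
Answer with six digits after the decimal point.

Expand P_4 via completeness: Σ_{m} conj(Y_{4,m}) at Ω₁ times Y_{4,m} at Ω₂ —
  m=-4: 0.00004 - 0.00003j × 0.00926 + 0.00285j = 0.00000 - 0.00000j  (running Σ = 0.00000 - 0.00000j)
  m=-3: 0.00052 + 0.00128j × 0.06409 + 0.01461j = 0.00001 + 0.00009j  (running Σ = 0.00002 + 0.00009j)
  m=-2: -0.02057 + 0.00545j × 0.24294 + 0.03656j = -0.00520 + 0.00057j  (running Σ = -0.00518 + 0.00066j)
  m=-1: -0.02471 - 0.18975j × 0.49653 + 0.03716j = -0.00522 - 0.09514j  (running Σ = -0.01040 - 0.09447j)
  m=0: 0.80128 + 0.00000j × 0.30135 + 0.00000j = 0.24147 + 0.00000j  (running Σ = 0.23107 - 0.09447j)
  m=1: 0.02471 - 0.18975j × -0.49653 + 0.03716j = -0.00522 + 0.09514j  (running Σ = 0.22585 + 0.00066j)
  m=2: -0.02057 - 0.00545j × 0.24294 - 0.03656j = -0.00520 - 0.00057j  (running Σ = 0.22066 + 0.00009j)
  m=3: -0.00052 + 0.00128j × -0.06409 + 0.01461j = 0.00001 - 0.00009j  (running Σ = 0.22067 - 0.00000j)
  m=4: 0.00004 + 0.00003j × 0.00926 - 0.00285j = 0.00000 + 0.00000j  (running Σ = 0.22067 - 0.00000j)
Total Σ_m = 0.22067 - 0.00000j. Multiply by 1.396263: 0.30811 - 0.00000j. P_4(cos γ) = 0.308114

0.308114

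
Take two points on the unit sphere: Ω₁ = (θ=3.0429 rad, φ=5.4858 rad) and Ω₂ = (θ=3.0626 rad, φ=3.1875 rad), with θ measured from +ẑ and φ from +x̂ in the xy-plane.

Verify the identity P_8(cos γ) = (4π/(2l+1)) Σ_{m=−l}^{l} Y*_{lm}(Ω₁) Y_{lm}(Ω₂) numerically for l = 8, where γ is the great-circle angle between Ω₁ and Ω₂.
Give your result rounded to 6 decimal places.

0.578794

Expand P_8 via completeness: Σ_{m} conj(Y_{8,m}) at Ω₁ times Y_{8,m} at Ω₂ —
  [-8]  conj(Y_{8,-8})(Ω₁) = 0.00000 - 0.00000j ; Y_{8,-8}(Ω₂) = 0.00000 - 0.00000j ; Δ = 0.00000 - 0.00000j
  [-7]  conj(Y_{8,-7})(Ω₁) = -0.00000 - 0.00000j ; Y_{8,-7}(Ω₂) = 0.00000 - 0.00000j ; Δ = -0.00000 - 0.00000j
  [-6]  conj(Y_{8,-6})(Ω₁) = 0.00000 + 0.00000j ; Y_{8,-6}(Ω₂) = 0.00000 - 0.00000j ; Δ = 0.00000 + 0.00000j
  [-5]  conj(Y_{8,-5})(Ω₁) = 0.00006 - 0.00007j ; Y_{8,-5}(Ω₂) = 0.00003 - 0.00001j ; Δ = 0.00000 - 0.00000j
  [-4]  conj(Y_{8,-4})(Ω₁) = -0.00124 + 0.00006j ; Y_{8,-4}(Ω₂) = 0.00051 - 0.00009j ; Δ = -0.00000 + 0.00000j
  [-3]  conj(Y_{8,-3})(Ω₁) = 0.00943 + 0.00878j ; Y_{8,-3}(Ω₂) = 0.00664 - 0.00092j ; Δ = 0.00007 + 0.00005j
  [-2]  conj(Y_{8,-2})(Ω₁) = -0.00228 - 0.09491j ; Y_{8,-2}(Ω₂) = 0.06183 - 0.00569j ; Δ = -0.00068 - 0.00586j
  [-1]  conj(Y_{8,-1})(Ω₁) = -0.31151 + 0.31906j ; Y_{8,-1}(Ω₂) = 0.36812 - 0.01691j ; Δ = -0.10928 + 0.12272j
  [+0]  conj(Y_{8,0})(Ω₁) = 0.96787 + 0.00000j ; Y_{8,0}(Ω₂) = 1.03606 + 0.00000j ; Δ = 1.00277 + 0.00000j
  [+1]  conj(Y_{8,1})(Ω₁) = 0.31151 + 0.31906j ; Y_{8,1}(Ω₂) = -0.36812 - 0.01691j ; Δ = -0.10928 - 0.12272j
  [+2]  conj(Y_{8,2})(Ω₁) = -0.00228 + 0.09491j ; Y_{8,2}(Ω₂) = 0.06183 + 0.00569j ; Δ = -0.00068 + 0.00586j
  [+3]  conj(Y_{8,3})(Ω₁) = -0.00943 + 0.00878j ; Y_{8,3}(Ω₂) = -0.00664 - 0.00092j ; Δ = 0.00007 - 0.00005j
  [+4]  conj(Y_{8,4})(Ω₁) = -0.00124 - 0.00006j ; Y_{8,4}(Ω₂) = 0.00051 + 0.00009j ; Δ = -0.00000 - 0.00000j
  [+5]  conj(Y_{8,5})(Ω₁) = -0.00006 - 0.00007j ; Y_{8,5}(Ω₂) = -0.00003 - 0.00001j ; Δ = 0.00000 + 0.00000j
  [+6]  conj(Y_{8,6})(Ω₁) = 0.00000 - 0.00000j ; Y_{8,6}(Ω₂) = 0.00000 + 0.00000j ; Δ = 0.00000 - 0.00000j
  [+7]  conj(Y_{8,7})(Ω₁) = 0.00000 - 0.00000j ; Y_{8,7}(Ω₂) = -0.00000 - 0.00000j ; Δ = -0.00000 + 0.00000j
  [+8]  conj(Y_{8,8})(Ω₁) = 0.00000 + 0.00000j ; Y_{8,8}(Ω₂) = 0.00000 + 0.00000j ; Δ = 0.00000 + 0.00000j
Σ over m = 0.78300 - 0.00000j; ×(4π/17) → 0.57879 - 0.00000j. Real part: 0.578794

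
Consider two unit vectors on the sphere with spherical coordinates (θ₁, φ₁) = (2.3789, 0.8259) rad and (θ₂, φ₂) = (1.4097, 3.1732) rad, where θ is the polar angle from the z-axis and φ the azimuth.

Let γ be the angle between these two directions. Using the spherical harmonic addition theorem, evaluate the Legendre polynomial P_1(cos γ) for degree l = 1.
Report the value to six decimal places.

Summing Y*_{l m}(θ₁,φ₁)·Y_{l m}(θ₂,φ₂) over m ∈ [−1, 1]; prefactor 4π/(2·1+1) = 4.188790:
  m=-1: Y*=(0.161808, 0.175476)  Y=(-0.340850, 0.010777)  product (-0.057043, -0.058067)
  m=+0: Y*=(-0.353249, -0.000000)  Y=(0.078372, 0.000000)  product (-0.027685, -0.000000)
  m=+1: Y*=(-0.161808, 0.175476)  Y=(0.340850, 0.010777)  product (-0.057043, 0.058067)
Total Σ_m = (-0.141772, 0.000000). Multiply by 4.188790: (-0.593852, 0.000000). P_1(cos γ) = -0.593852

-0.593852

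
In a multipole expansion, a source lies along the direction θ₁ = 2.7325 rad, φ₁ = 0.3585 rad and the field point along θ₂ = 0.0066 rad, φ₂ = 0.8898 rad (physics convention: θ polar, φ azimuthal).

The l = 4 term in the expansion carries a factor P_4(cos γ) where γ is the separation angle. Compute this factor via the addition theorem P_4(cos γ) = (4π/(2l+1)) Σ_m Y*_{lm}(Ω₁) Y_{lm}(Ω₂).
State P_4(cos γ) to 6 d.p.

0.303345

Term-by-term m-sum for l=4 (normalisation 4π/9 = 1.396263):
  term(m=-4) = (-0.000000, -0.000000)   from Y*(Ω₁)=(0.001511, 0.010976), Y(Ω₂)=(-0.000000, 0.000000)
  term(m=-3) = (0.000000, 0.000000)   from Y*(Ω₁)=(-0.034353, -0.063592), Y(Ω₂)=(-0.000000, -0.000000)
  term(m=-2) = (0.000011, -0.000020)   from Y*(Ω₁)=(0.195197, 0.170168), Y(Ω₂)=(-0.000018, -0.000086)
  term(m=-1) = (-0.005377, 0.003160)   from Y*(Ω₁)=(-0.467640, -0.175221), Y(Ω₂)=(0.007862, -0.009703)
  term(m=+0) = (0.227986, 0.000000)   from Y*(Ω₁)=(0.269455, -0.000000), Y(Ω₂)=(0.846100, 0.000000)
  term(m=+1) = (-0.005377, -0.003160)   from Y*(Ω₁)=(0.467640, -0.175221), Y(Ω₂)=(-0.007862, -0.009703)
  term(m=+2) = (0.000011, 0.000020)   from Y*(Ω₁)=(0.195197, -0.170168), Y(Ω₂)=(-0.000018, 0.000086)
  term(m=+3) = (0.000000, -0.000000)   from Y*(Ω₁)=(0.034353, -0.063592), Y(Ω₂)=(0.000000, -0.000000)
  term(m=+4) = (-0.000000, 0.000000)   from Y*(Ω₁)=(0.001511, -0.010976), Y(Ω₂)=(-0.000000, -0.000000)
Accumulated sum (0.217255, -0.000000); after 4π/(2l+1) scaling, (0.303345, -0.000000) ⇒ P_4 = 0.303345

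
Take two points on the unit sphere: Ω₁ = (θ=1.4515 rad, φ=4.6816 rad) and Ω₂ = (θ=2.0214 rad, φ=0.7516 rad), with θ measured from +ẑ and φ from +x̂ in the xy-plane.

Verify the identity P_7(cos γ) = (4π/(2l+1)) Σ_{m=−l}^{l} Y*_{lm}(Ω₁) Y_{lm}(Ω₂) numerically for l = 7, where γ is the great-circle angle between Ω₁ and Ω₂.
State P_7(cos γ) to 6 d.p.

Expand P_7 via completeness: Σ_{m} conj(Y_{7,m}) at Ω₁ times Y_{7,m} at Ω₂ —
  term(m=-7) = (-0.082241, 0.078847)   from Y*(Ω₁)=(0.101729, 0.464681), Y(Ω₂)=(0.124946, 0.204337)
  term(m=-6) = (-0.001670, 0.092483)   from Y*(Ω₁)=(-0.209713, 0.039188), Y(Ω₂)=(0.087321, -0.424681)
  term(m=-5) = (-0.063950, -0.065904)   from Y*(Ω₁)=(0.044296, 0.285460), Y(Ω₂)=(-0.259387, 0.183776)
  term(m=-4) = (0.026800, 0.000323)   from Y*(Ω₁)=(-0.237207, 0.029362), Y(Ω₂)=(-0.111109, -0.015113)
  term(m=-3) = (-0.057102, 0.056080)   from Y*(Ω₁)=(0.020914, 0.225779), Y(Ω₂)=(0.223043, 0.273571)
  term(m=-2) = (-0.000059, 0.009820)   from Y*(Ω₁)=(-0.246811, 0.015217), Y(Ω₂)=(0.002682, -0.039621)
  term(m=-1) = (0.046890, 0.047173)   from Y*(Ω₁)=(0.006220, 0.201956), Y(Ω₂)=(0.240505, -0.224773)
  term(m=+0) = (0.020333, 0.000000)   from Y*(Ω₁)=(-0.249297, -0.000000), Y(Ω₂)=(-0.081560, 0.000000)
  term(m=+1) = (0.046890, -0.047173)   from Y*(Ω₁)=(-0.006220, 0.201956), Y(Ω₂)=(-0.240505, -0.224773)
  term(m=+2) = (-0.000059, -0.009820)   from Y*(Ω₁)=(-0.246811, -0.015217), Y(Ω₂)=(0.002682, 0.039621)
  term(m=+3) = (-0.057102, -0.056080)   from Y*(Ω₁)=(-0.020914, 0.225779), Y(Ω₂)=(-0.223043, 0.273571)
  term(m=+4) = (0.026800, -0.000323)   from Y*(Ω₁)=(-0.237207, -0.029362), Y(Ω₂)=(-0.111109, 0.015113)
  term(m=+5) = (-0.063950, 0.065904)   from Y*(Ω₁)=(-0.044296, 0.285460), Y(Ω₂)=(0.259387, 0.183776)
  term(m=+6) = (-0.001670, -0.092483)   from Y*(Ω₁)=(-0.209713, -0.039188), Y(Ω₂)=(0.087321, 0.424681)
  term(m=+7) = (-0.082241, -0.078847)   from Y*(Ω₁)=(-0.101729, 0.464681), Y(Ω₂)=(-0.124946, 0.204337)
Σ over m = (-0.242331, 0.000000); ×(4π/15) → (-0.203015, 0.000000). Real part: -0.203015

-0.203015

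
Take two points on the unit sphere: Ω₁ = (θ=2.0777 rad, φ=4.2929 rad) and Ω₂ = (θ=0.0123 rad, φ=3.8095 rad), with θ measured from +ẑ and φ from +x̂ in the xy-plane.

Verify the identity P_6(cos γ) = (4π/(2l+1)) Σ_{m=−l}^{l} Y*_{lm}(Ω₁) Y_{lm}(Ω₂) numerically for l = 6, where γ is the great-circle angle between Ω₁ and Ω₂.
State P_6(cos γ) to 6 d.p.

0.331657

Summing Y*_{l m}(θ₁,φ₁)·Y_{l m}(θ₂,φ₂) over m ∈ [−6, 6]; prefactor 4π/(2·6+1) = 0.966644:
  m=-6: +0.174965+0.126143i × -0.000000+0.000000i = -0.000000+0.000000i  (running Σ = -0.000000+0.000000i)
  m=-5: +0.358694-0.208553i × +0.000000-0.000000i = +0.000000-0.000000i  (running Σ = +0.000000-0.000000i)
  m=-4: -0.035500-0.330016i × -0.000000-0.000000i = -0.000000+0.000000i  (running Σ = -0.000000+0.000000i)
  m=-3: +0.081938+0.026458i × +0.000004+0.000009i = +0.000000+0.000001i  (running Σ = +0.000000+0.000001i)
  m=-2: +0.234422-0.260991i × +0.000183-0.000766i = -0.000157-0.000228i  (running Σ = -0.000157-0.000227i)
  m=-1: -0.016911-0.037922i × -0.031803+0.025088i = +0.001489+0.000782i  (running Σ = +0.001332+0.000555i)
  m=0: +0.335243-0.000000i × +1.015492+0.000000i = +0.340437+0.000000i  (running Σ = +0.341769+0.000555i)
  m=1: +0.016911-0.037922i × +0.031803+0.025088i = +0.001489-0.000782i  (running Σ = +0.343258-0.000227i)
  m=2: +0.234422+0.260991i × +0.000183+0.000766i = -0.000157+0.000228i  (running Σ = +0.343101+0.000001i)
  m=3: -0.081938+0.026458i × -0.000004+0.000009i = +0.000000-0.000001i  (running Σ = +0.343102+0.000000i)
  m=4: -0.035500+0.330016i × -0.000000+0.000000i = -0.000000-0.000000i  (running Σ = +0.343102-0.000000i)
  m=5: -0.358694-0.208553i × -0.000000-0.000000i = +0.000000+0.000000i  (running Σ = +0.343102+0.000000i)
  m=6: +0.174965-0.126143i × -0.000000-0.000000i = -0.000000-0.000000i  (running Σ = +0.343102-0.000000i)
Accumulated sum +0.343102-0.000000i; after 4π/(2l+1) scaling, +0.331657-0.000000i ⇒ P_6 = 0.331657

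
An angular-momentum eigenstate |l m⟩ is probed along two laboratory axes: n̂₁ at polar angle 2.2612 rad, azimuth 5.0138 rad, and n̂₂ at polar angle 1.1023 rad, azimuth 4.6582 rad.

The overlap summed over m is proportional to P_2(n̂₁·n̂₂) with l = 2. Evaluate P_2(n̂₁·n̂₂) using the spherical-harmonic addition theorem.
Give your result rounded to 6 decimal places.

-0.308494

Term-by-term m-sum for l=2 (normalisation 4π/5 = 2.513274):
  term(m=-2) = +0.053492+0.046089i   from Y*(Ω₁)=-0.189139-0.130182i, Y(Ω₂)=-0.305711-0.033263i
  term(m=-1) = -0.110679-0.041105i   from Y*(Ω₁)=-0.112609+0.362223i, Y(Ω₂)=-0.016858+0.310795i
  term(m=+0) = -0.008372+0.000000i   from Y*(Ω₁)=+0.068354-0.000000i, Y(Ω₂)=-0.122473+0.000000i
  term(m=+1) = -0.110679+0.041105i   from Y*(Ω₁)=+0.112609+0.362223i, Y(Ω₂)=+0.016858+0.310795i
  term(m=+2) = +0.053492-0.046089i   from Y*(Ω₁)=-0.189139+0.130182i, Y(Ω₂)=-0.305711+0.033263i
Accumulated sum -0.122746+0.000000i; after 4π/(2l+1) scaling, -0.308494+0.000000i ⇒ P_2 = -0.308494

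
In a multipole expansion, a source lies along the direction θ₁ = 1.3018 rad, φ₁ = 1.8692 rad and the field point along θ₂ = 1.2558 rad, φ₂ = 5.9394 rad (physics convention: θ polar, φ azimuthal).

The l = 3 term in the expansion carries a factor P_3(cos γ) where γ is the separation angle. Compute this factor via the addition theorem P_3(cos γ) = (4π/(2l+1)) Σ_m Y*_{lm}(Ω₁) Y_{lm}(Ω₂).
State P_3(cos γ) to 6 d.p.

Term-by-term m-sum for l=3 (normalisation 4π/7 = 1.795196):
  m=-3: Y*=0.29170 - 0.23376j  Y=0.18421 + 0.30769j  product 0.12566 + 0.04669j
  m=-2: Y*=-0.20879 - 0.14186j  Y=0.22120 + 0.18166j  product -0.02041 - 0.06931j
  m=-1: Y*=0.05925 - 0.19262j  Y=-0.15046 - 0.05386j  product -0.01929 + 0.02579j
  m=+0: Y*=-0.26251 + 0.00000j  Y=-0.29136 + 0.00000j  product 0.07648 + 0.00000j
  m=+1: Y*=-0.05925 - 0.19262j  Y=0.15046 - 0.05386j  product -0.01929 - 0.02579j
  m=+2: Y*=-0.20879 + 0.14186j  Y=0.22120 - 0.18166j  product -0.02041 + 0.06931j
  m=+3: Y*=-0.29170 - 0.23376j  Y=-0.18421 + 0.30769j  product 0.12566 - 0.04669j
Total Σ_m = 0.24840 + 0.00000j. Multiply by 1.795196: 0.44593 + 0.00000j. P_3(cos γ) = 0.445926

0.445926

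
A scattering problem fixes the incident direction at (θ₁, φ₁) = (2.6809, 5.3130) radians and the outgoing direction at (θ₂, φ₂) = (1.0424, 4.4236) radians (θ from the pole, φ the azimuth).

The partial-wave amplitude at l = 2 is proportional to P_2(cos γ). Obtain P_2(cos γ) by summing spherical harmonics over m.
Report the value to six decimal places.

-0.434004

Addition theorem: P_2(cos γ) = (4π/5) Σ_m Y*_{lm}(Ω₁) Y_{lm}(Ω₂), m = −2…2:
  term(m=-2) = (-0.004542, 0.021520)   from Y*(Ω₁)=(-0.027577, -0.071189), Y(Ω₂)=(-0.241364, -0.157300)
  term(m=-1) = (-0.065180, -0.080372)   from Y*(Ω₁)=(-0.173864, 0.253804), Y(Ω₂)=(-0.095793, 0.322432)
  term(m=+0) = (-0.033242, 0.000000)   from Y*(Ω₁)=(0.443780, -0.000000), Y(Ω₂)=(-0.074906, 0.000000)
  term(m=+1) = (-0.065180, 0.080372)   from Y*(Ω₁)=(0.173864, 0.253804), Y(Ω₂)=(0.095793, 0.322432)
  term(m=+2) = (-0.004542, -0.021520)   from Y*(Ω₁)=(-0.027577, 0.071189), Y(Ω₂)=(-0.241364, 0.157300)
Total Σ_m = (-0.172685, -0.000000). Multiply by 2.513274: (-0.434004, -0.000000). P_2(cos γ) = -0.434004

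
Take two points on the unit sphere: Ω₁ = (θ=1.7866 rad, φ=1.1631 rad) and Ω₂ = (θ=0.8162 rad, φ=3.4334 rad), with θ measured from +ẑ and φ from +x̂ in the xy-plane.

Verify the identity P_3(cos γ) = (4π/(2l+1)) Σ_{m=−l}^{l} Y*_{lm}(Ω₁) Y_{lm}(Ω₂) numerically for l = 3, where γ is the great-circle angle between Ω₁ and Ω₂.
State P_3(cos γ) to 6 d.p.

0.354053

Term-by-term m-sum for l=3 (normalisation 4π/7 = 1.795196):
  [-3]  conj(Y_{3,-3})(Ω₁) = -0.365588-0.132501i ; Y_{3,-3}(Ω₂) = -0.103367+0.123880i ; Δ = +0.054204-0.031593i
  [-2]  conj(Y_{3,-2})(Ω₁) = +0.143154-0.152010i ; Y_{3,-2}(Ω₂) = +0.310072-0.204755i ; Δ = +0.013263-0.076445i
  [-1]  conj(Y_{3,-1})(Ω₁) = -0.096471-0.223367i ; Y_{3,-1}(Ω₂) = -0.303541+0.091178i ; Δ = +0.049649+0.059005i
  [+0]  conj(Y_{3,0})(Ω₁) = +0.221407-0.000000i ; Y_{3,0}(Ω₂) = -0.167155+0.000000i ; Δ = -0.037009+0.000000i
  [+1]  conj(Y_{3,1})(Ω₁) = +0.096471-0.223367i ; Y_{3,1}(Ω₂) = +0.303541+0.091178i ; Δ = +0.049649-0.059005i
  [+2]  conj(Y_{3,2})(Ω₁) = +0.143154+0.152010i ; Y_{3,2}(Ω₂) = +0.310072+0.204755i ; Δ = +0.013263+0.076445i
  [+3]  conj(Y_{3,3})(Ω₁) = +0.365588-0.132501i ; Y_{3,3}(Ω₂) = +0.103367+0.123880i ; Δ = +0.054204+0.031593i
Total Σ_m = +0.197223+0.000000i. Multiply by 1.795196: +0.354053+0.000000i. P_3(cos γ) = 0.354053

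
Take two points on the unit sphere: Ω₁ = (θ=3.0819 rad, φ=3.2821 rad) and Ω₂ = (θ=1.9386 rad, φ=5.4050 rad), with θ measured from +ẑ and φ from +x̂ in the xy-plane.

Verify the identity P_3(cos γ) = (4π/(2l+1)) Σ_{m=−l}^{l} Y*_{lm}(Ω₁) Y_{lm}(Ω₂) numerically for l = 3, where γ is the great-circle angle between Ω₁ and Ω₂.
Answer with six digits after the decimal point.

-0.404973

Addition theorem: P_3(cos γ) = (4π/7) Σ_m Y*_{lm}(Ω₁) Y_{lm}(Ω₂), m = −3…3:
  term(m=-3) = 0.00003 - 0.00000j   from Y*(Ω₁)=-0.00008 - 0.00004j, Y(Ω₂)=-0.29634 + 0.16461j
  term(m=-2) = -0.00052 + 0.00104j   from Y*(Ω₁)=-0.00349 - 0.00101j, Y(Ω₂)=0.05904 - 0.31447j
  term(m=-1) = 0.00429 + 0.00697j   from Y*(Ω₁)=-0.07602 - 0.01075j, Y(Ω₂)=-0.06808 - 0.08205j
  term(m=+0) = -0.23319 + 0.00000j   from Y*(Ω₁)=-0.73839 + 0.00000j, Y(Ω₂)=0.31580 + 0.00000j
  term(m=+1) = 0.00429 - 0.00697j   from Y*(Ω₁)=0.07602 - 0.01075j, Y(Ω₂)=0.06808 - 0.08205j
  term(m=+2) = -0.00052 - 0.00104j   from Y*(Ω₁)=-0.00349 + 0.00101j, Y(Ω₂)=0.05904 + 0.31447j
  term(m=+3) = 0.00003 + 0.00000j   from Y*(Ω₁)=0.00008 - 0.00004j, Y(Ω₂)=0.29634 + 0.16461j
Accumulated sum -0.22559 + 0.00000j; after 4π/(2l+1) scaling, -0.40497 + 0.00000j ⇒ P_3 = -0.404973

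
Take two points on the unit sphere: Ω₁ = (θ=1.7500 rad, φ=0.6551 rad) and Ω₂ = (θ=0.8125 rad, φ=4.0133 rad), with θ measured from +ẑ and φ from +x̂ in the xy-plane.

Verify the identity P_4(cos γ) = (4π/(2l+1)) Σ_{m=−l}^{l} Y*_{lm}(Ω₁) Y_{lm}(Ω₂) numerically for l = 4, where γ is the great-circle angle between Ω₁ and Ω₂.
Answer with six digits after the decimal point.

Addition theorem: P_4(cos γ) = (4π/9) Σ_m Y*_{lm}(Ω₁) Y_{lm}(Ω₂), m = −4…4:
  [-4]  conj(Y_{4,-4})(Ω₁) = -0.359777+0.206565i ; Y_{4,-4}(Ω₂) = -0.115691+0.041607i ; Δ = +0.033028-0.038867i
  [-3]  conj(Y_{4,-3})(Ω₁) = +0.081697-0.196231i ; Y_{4,-3}(Ω₂) = +0.284783+0.165512i ; Δ = +0.055744-0.042361i
  [-2]  conj(Y_{4,-2})(Ω₁) = -0.064893-0.243356i ; Y_{4,-2}(Ω₂) = -0.069972-0.401320i ; Δ = -0.093123+0.043071i
  [-1]  conj(Y_{4,-1})(Ω₁) = +0.182762+0.140413i ; Y_{4,-1}(Ω₂) = -0.047177+0.056114i ; Δ = -0.016501+0.003631i
  [+0]  conj(Y_{4,0})(Ω₁) = +0.220265-0.000000i ; Y_{4,0}(Ω₂) = -0.355414+0.000000i ; Δ = -0.078285+0.000000i
  [+1]  conj(Y_{4,1})(Ω₁) = -0.182762+0.140413i ; Y_{4,1}(Ω₂) = +0.047177+0.056114i ; Δ = -0.016501-0.003631i
  [+2]  conj(Y_{4,2})(Ω₁) = -0.064893+0.243356i ; Y_{4,2}(Ω₂) = -0.069972+0.401320i ; Δ = -0.093123-0.043071i
  [+3]  conj(Y_{4,3})(Ω₁) = -0.081697-0.196231i ; Y_{4,3}(Ω₂) = -0.284783+0.165512i ; Δ = +0.055744+0.042361i
  [+4]  conj(Y_{4,4})(Ω₁) = -0.359777-0.206565i ; Y_{4,4}(Ω₂) = -0.115691-0.041607i ; Δ = +0.033028+0.038867i
Σ over m = -0.119988-0.000000i; ×(4π/9) → -0.167536-0.000000i. Real part: -0.167536

-0.167536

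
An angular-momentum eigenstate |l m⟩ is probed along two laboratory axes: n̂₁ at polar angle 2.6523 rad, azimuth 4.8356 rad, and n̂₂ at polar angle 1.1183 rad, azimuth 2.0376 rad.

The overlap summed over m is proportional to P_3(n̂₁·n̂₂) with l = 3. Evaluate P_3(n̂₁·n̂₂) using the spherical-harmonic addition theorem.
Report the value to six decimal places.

Expand P_3 via completeness: Σ_{m} conj(Y_{3,m}) at Ω₁ times Y_{3,m} at Ω₂ —
  term(m=-3) = -0.006760+0.011276i   from Y*(Ω₁)=-0.015650+0.040392i, Y(Ω₂)=+0.299111+0.051463i
  term(m=-2) = -0.055673+0.045686i   from Y*(Ω₁)=+0.193249+0.048609i, Y(Ω₂)=-0.215018+0.290493i
  term(m=-1) = +0.005323-0.001905i   from Y*(Ω₁)=+0.054053-0.436477i, Y(Ω₂)=+0.005785+0.011480i
  term(m=+0) = +0.098380+0.000000i   from Y*(Ω₁)=-0.294966-0.000000i, Y(Ω₂)=-0.333531+0.000000i
  term(m=+1) = +0.005323+0.001905i   from Y*(Ω₁)=-0.054053-0.436477i, Y(Ω₂)=-0.005785+0.011480i
  term(m=+2) = -0.055673-0.045686i   from Y*(Ω₁)=+0.193249-0.048609i, Y(Ω₂)=-0.215018-0.290493i
  term(m=+3) = -0.006760-0.011276i   from Y*(Ω₁)=+0.015650+0.040392i, Y(Ω₂)=-0.299111+0.051463i
Accumulated sum -0.015837+0.000000i; after 4π/(2l+1) scaling, -0.028431+0.000000i ⇒ P_3 = -0.028431

-0.028431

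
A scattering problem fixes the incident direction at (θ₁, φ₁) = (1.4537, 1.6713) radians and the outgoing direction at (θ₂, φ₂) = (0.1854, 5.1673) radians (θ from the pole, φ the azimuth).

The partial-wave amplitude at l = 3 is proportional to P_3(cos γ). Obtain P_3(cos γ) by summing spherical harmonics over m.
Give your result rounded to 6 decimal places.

Addition theorem: P_3(cos γ) = (4π/7) Σ_m Y*_{lm}(Ω₁) Y_{lm}(Ω₂), m = −3…3:
  [-3]  conj(Y_{3,-3})(Ω₁) = +0.121372-0.390274i ; Y_{3,-3}(Ω₂) = -0.002558-0.000535i ; Δ = -0.000519+0.000934i
  [-2]  conj(Y_{3,-2})(Ω₁) = -0.115397-0.023513i ; Y_{3,-2}(Ω₂) = -0.020954+0.026944i ; Δ = +0.003052-0.002617i
  [-1]  conj(Y_{3,-1})(Ω₁) = +0.030006-0.297554i ; Y_{3,-1}(Ω₂) = +0.100257+0.204972i ; Δ = +0.063998-0.023681i
  [+0]  conj(Y_{3,0})(Ω₁) = -0.127818-0.000000i ; Y_{3,0}(Ω₂) = +0.671244+0.000000i ; Δ = -0.085797-0.000000i
  [+1]  conj(Y_{3,1})(Ω₁) = -0.030006-0.297554i ; Y_{3,1}(Ω₂) = -0.100257+0.204972i ; Δ = +0.063998+0.023681i
  [+2]  conj(Y_{3,2})(Ω₁) = -0.115397+0.023513i ; Y_{3,2}(Ω₂) = -0.020954-0.026944i ; Δ = +0.003052+0.002617i
  [+3]  conj(Y_{3,3})(Ω₁) = -0.121372-0.390274i ; Y_{3,3}(Ω₂) = +0.002558-0.000535i ; Δ = -0.000519-0.000934i
Σ over m = +0.047265-0.000000i; ×(4π/7) → +0.084849-0.000000i. Real part: 0.084849

0.084849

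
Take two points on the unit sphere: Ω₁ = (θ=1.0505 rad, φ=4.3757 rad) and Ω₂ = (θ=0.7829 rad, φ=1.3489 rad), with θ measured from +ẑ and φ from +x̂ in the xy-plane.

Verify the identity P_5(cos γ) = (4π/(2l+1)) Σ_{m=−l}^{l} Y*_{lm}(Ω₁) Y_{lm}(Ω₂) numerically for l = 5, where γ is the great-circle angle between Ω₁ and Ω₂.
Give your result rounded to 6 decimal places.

-0.341717

Summing Y*_{l m}(θ₁,φ₁)·Y_{l m}(θ₂,φ₂) over m ∈ [−5, 5]; prefactor 4π/(2·5+1) = 1.142397:
  m=-5: Y*=-0.22681 + 0.02566j  Y=0.07256 - 0.03607j  product -0.01553 + 0.01004j
  m=-4: Y*=0.09188 - 0.40323j  Y=0.16256 + 0.19971j  product 0.09547 - 0.04720j
  m=-3: Y*=0.23430 + 0.14713j  Y=-0.26409 + 0.33631j  product -0.11136 + 0.03994j
  m=-2: Y*=0.12821 - 0.10228j  Y=-0.27394 - 0.13024j  product -0.04844 + 0.01132j
  m=-1: Y*=0.10809 + 0.30881j  Y=-0.03641 + 0.16139j  product -0.05378 + 0.00620j
  m=+0: Y*=0.09000 + 0.00000j  Y=-0.35375 + 0.00000j  product -0.03184 + 0.00000j
  m=+1: Y*=-0.10809 + 0.30881j  Y=0.03641 + 0.16139j  product -0.05378 - 0.00620j
  m=+2: Y*=0.12821 + 0.10228j  Y=-0.27394 + 0.13024j  product -0.04844 - 0.01132j
  m=+3: Y*=-0.23430 + 0.14713j  Y=0.26409 + 0.33631j  product -0.11136 - 0.03994j
  m=+4: Y*=0.09188 + 0.40323j  Y=0.16256 - 0.19971j  product 0.09547 + 0.04720j
  m=+5: Y*=0.22681 + 0.02566j  Y=-0.07256 - 0.03607j  product -0.01553 - 0.01004j
Total Σ_m = -0.29912 + 0.00000j. Multiply by 1.142397: -0.34172 + 0.00000j. P_5(cos γ) = -0.341717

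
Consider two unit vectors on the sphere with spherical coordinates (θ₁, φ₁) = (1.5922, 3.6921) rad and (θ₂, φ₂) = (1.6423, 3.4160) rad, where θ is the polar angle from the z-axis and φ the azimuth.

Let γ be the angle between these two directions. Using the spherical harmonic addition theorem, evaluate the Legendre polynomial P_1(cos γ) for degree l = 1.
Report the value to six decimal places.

0.960977

Expand P_1 via completeness: Σ_{m} conj(Y_{1,m}) at Ω₁ times Y_{1,m} at Ω₂ —
  m=-1: (-0.294383, -0.180693) × (-0.331718, 0.093382) = (0.114526, 0.032449)  (running Σ = (0.114526, 0.032449))
  m=0: (-0.010457, -0.000000) × (-0.034907, 0.000000) = (0.000365, 0.000000)  (running Σ = (0.114891, 0.032449))
  m=1: (0.294383, -0.180693) × (0.331718, 0.093382) = (0.114526, -0.032449)  (running Σ = (0.229416, 0.000000))
Σ over m = (0.229416, 0.000000); ×(4π/3) → (0.960977, 0.000000). Real part: 0.960977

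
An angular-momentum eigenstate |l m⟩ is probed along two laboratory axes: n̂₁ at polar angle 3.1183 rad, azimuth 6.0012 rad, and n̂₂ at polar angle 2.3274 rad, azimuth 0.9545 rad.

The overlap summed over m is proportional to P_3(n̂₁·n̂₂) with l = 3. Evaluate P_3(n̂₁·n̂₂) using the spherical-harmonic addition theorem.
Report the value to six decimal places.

Summing Y*_{l m}(θ₁,φ₁)·Y_{l m}(θ₂,φ₂) over m ∈ [−3, 3]; prefactor 4π/(2·3+1) = 1.795196:
  m=-3: Y*=+0.000003-0.000004i  Y=-0.154264-0.044041i  product -0.000001+0.000000i
  m=-2: Y*=-0.000468+0.000296i  Y=+0.123083+0.349949i  product -0.000161-0.000127i
  m=-1: Y*=+0.028899-0.008372i  Y=+0.184211-0.260063i  product +0.003146-0.009058i
  m=+0: Y*=-0.745138-0.000000i  Y=+0.164945+0.000000i  product -0.122907-0.000000i
  m=+1: Y*=-0.028899-0.008372i  Y=-0.184211-0.260063i  product +0.003146+0.009058i
  m=+2: Y*=-0.000468-0.000296i  Y=+0.123083-0.349949i  product -0.000161+0.000127i
  m=+3: Y*=-0.000003-0.000004i  Y=+0.154264-0.044041i  product -0.000001-0.000000i
Σ over m = -0.116939-0.000000i; ×(4π/7) → -0.209928-0.000000i. Real part: -0.209928

-0.209928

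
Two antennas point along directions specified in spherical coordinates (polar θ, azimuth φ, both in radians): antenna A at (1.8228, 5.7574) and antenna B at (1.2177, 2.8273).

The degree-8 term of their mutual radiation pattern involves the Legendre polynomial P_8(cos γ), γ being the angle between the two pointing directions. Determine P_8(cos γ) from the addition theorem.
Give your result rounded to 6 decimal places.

Addition theorem: P_8(cos γ) = (4π/17) Σ_m Y*_{lm}(Ω₁) Y_{lm}(Ω₂), m = −8…8:
  m=-8: -0.193286+0.348729i × -0.250738+0.181764i = -0.014922-0.122572i  (running Σ = -0.014922-0.122572i)
  m=-7: +0.352439-0.210738i × +0.268689-0.369093i = +0.016914-0.186705i  (running Σ = +0.001992-0.309278i)
  m=-6: +0.020927-0.000275i × -0.063161+0.193862i = -0.001269+0.004074i  (running Σ = +0.000724-0.305203i)
  m=-5: -0.311130-0.175124i × -0.000165+0.246704i = +0.043255-0.076728i  (running Σ = +0.043979-0.381932i)
  m=-4: +0.055157+0.093633i × -0.095430-0.294237i = +0.022287-0.025165i  (running Σ = +0.066266-0.407096i)
  m=-3: +0.001991+0.303473i × -0.065755-0.090580i = +0.027358-0.020135i  (running Σ = +0.093623-0.427231i)
  m=-2: +0.080050-0.140061i × +0.263200+0.191333i = +0.047868-0.021548i  (running Σ = +0.141491-0.448779i)
  m=-1: +0.237702-0.137931i × +0.048837+0.015875i = +0.013798-0.002963i  (running Σ = +0.155289-0.451742i)
  m=0: -0.175745-0.000000i × -0.325306+0.000000i = +0.057171+0.000000i  (running Σ = +0.212460-0.451742i)
  m=1: -0.237702-0.137931i × -0.048837+0.015875i = +0.013798+0.002963i  (running Σ = +0.226259-0.448779i)
  m=2: +0.080050+0.140061i × +0.263200-0.191333i = +0.047868+0.021548i  (running Σ = +0.274126-0.427231i)
  m=3: -0.001991+0.303473i × +0.065755-0.090580i = +0.027358+0.020135i  (running Σ = +0.301484-0.407096i)
  m=4: +0.055157-0.093633i × -0.095430+0.294237i = +0.022287+0.025165i  (running Σ = +0.323771-0.381932i)
  m=5: +0.311130-0.175124i × +0.000165+0.246704i = +0.043255+0.076728i  (running Σ = +0.367026-0.305203i)
  m=6: +0.020927+0.000275i × -0.063161-0.193862i = -0.001269-0.004074i  (running Σ = +0.365757-0.309278i)
  m=7: -0.352439-0.210738i × -0.268689-0.369093i = +0.016914+0.186705i  (running Σ = +0.382672-0.122572i)
  m=8: -0.193286-0.348729i × -0.250738-0.181764i = -0.014922+0.122572i  (running Σ = +0.367750+0.000000i)
Accumulated sum +0.367750+0.000000i; after 4π/(2l+1) scaling, +0.271840+0.000000i ⇒ P_8 = 0.271840

0.271840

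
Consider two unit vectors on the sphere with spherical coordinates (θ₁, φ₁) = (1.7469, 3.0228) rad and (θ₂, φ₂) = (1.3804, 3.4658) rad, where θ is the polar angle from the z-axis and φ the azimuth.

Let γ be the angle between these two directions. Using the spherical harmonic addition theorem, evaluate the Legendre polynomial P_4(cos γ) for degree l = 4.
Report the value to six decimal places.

-0.091723

Term-by-term m-sum for l=4 (normalisation 4π/9 = 1.396263):
  [-4]  conj(Y_{4,-4})(Ω₁) = +0.369721-0.190217i ; Y_{4,-4}(Ω₂) = +0.111306-0.396059i ; Δ = -0.034185-0.167604i
  [-3]  conj(Y_{4,-3})(Ω₁) = +0.196119-0.073010i ; Y_{4,-3}(Ω₂) = -0.126292+0.185325i ; Δ = -0.011238+0.045566i
  [-2]  conj(Y_{4,-2})(Ω₁) = -0.247437+0.059919i ; Y_{4,-2}(Ω₂) = -0.192629+0.145956i ; Δ = +0.038918-0.047657i
  [-1]  conj(Y_{4,-1})(Ω₁) = -0.225668+0.026935i ; Y_{4,-1}(Ω₂) = +0.229107-0.076995i ; Δ = -0.049628+0.023546i
  [+0]  conj(Y_{4,0})(Ω₁) = +0.223438-0.000000i ; Y_{4,0}(Ω₂) = +0.208445+0.000000i ; Δ = +0.046574+0.000000i
  [+1]  conj(Y_{4,1})(Ω₁) = +0.225668+0.026935i ; Y_{4,1}(Ω₂) = -0.229107-0.076995i ; Δ = -0.049628-0.023546i
  [+2]  conj(Y_{4,2})(Ω₁) = -0.247437-0.059919i ; Y_{4,2}(Ω₂) = -0.192629-0.145956i ; Δ = +0.038918+0.047657i
  [+3]  conj(Y_{4,3})(Ω₁) = -0.196119-0.073010i ; Y_{4,3}(Ω₂) = +0.126292+0.185325i ; Δ = -0.011238-0.045566i
  [+4]  conj(Y_{4,4})(Ω₁) = +0.369721+0.190217i ; Y_{4,4}(Ω₂) = +0.111306+0.396059i ; Δ = -0.034185+0.167604i
Σ over m = -0.065692+0.000000i; ×(4π/9) → -0.091723+0.000000i. Real part: -0.091723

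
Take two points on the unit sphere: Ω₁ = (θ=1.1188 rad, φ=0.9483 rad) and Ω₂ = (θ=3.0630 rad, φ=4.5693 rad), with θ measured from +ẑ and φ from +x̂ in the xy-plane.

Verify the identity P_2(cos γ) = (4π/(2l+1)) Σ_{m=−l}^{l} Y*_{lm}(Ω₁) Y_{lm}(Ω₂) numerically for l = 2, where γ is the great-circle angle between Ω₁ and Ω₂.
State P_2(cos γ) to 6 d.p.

-0.127875

Addition theorem: P_2(cos γ) = (4π/5) Σ_m Y*_{lm}(Ω₁) Y_{lm}(Ω₂), m = −2…2:
  m=-2: Y*=-0.100050+0.296144i  Y=-0.002284-0.000672i  product +0.000428-0.000609i
  m=-1: Y*=+0.176981+0.246600i  Y=+0.008623-0.059849i  product +0.016285-0.008466i
  m=+0: Y*=-0.134898-0.000000i  Y=+0.624951+0.000000i  product -0.084305-0.000000i
  m=+1: Y*=-0.176981+0.246600i  Y=-0.008623-0.059849i  product +0.016285+0.008466i
  m=+2: Y*=-0.100050-0.296144i  Y=-0.002284+0.000672i  product +0.000428+0.000609i
Total Σ_m = -0.050880+0.000000i. Multiply by 2.513274: -0.127875+0.000000i. P_2(cos γ) = -0.127875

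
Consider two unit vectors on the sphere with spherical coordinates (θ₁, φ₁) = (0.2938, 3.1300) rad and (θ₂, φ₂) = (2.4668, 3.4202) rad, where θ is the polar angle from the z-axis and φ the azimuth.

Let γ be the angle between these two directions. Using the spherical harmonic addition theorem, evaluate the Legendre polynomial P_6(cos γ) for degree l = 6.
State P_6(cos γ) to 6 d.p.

0.228845

Term-by-term m-sum for l=6 (normalisation 4π/13 = 0.966644):
  term(m=-6) = -0.00000 - 0.00001j   from Y*(Ω₁)=0.00028 - 0.00002j, Y(Ω₂)=-0.00289 - 0.02858j
  term(m=-5) = -0.00005 + 0.00040j   from Y*(Ω₁)=-0.00326 + 0.00019j, Y(Ω₂)=0.02199 - 0.12239j
  term(m=-4) = 0.00282 - 0.00648j   from Y*(Ω₁)=0.02275 - 0.00106j, Y(Ω₂)=0.13668 - 0.27841j
  term(m=-3) = -0.03175 + 0.03767j   from Y*(Ω₁)=-0.10710 + 0.00373j, Y(Ω₂)=0.30827 - 0.34104j
  term(m=-2) = 0.08126 - 0.05328j   from Y*(Ω₁)=0.33332 - 0.00773j, Y(Ω₂)=0.24736 - 0.15412j
  term(m=-1) = 0.11735 - 0.03504j   from Y*(Ω₁)=-0.59525 + 0.00690j, Y(Ω₂)=-0.19780 + 0.05658j
  term(m=+0) = -0.10252 + 0.00000j   from Y*(Ω₁)=0.28182 + 0.00000j, Y(Ω₂)=-0.36378 + 0.00000j
  term(m=+1) = 0.11735 + 0.03504j   from Y*(Ω₁)=0.59525 + 0.00690j, Y(Ω₂)=0.19780 + 0.05658j
  term(m=+2) = 0.08126 + 0.05328j   from Y*(Ω₁)=0.33332 + 0.00773j, Y(Ω₂)=0.24736 + 0.15412j
  term(m=+3) = -0.03175 - 0.03767j   from Y*(Ω₁)=0.10710 + 0.00373j, Y(Ω₂)=-0.30827 - 0.34104j
  term(m=+4) = 0.00282 + 0.00648j   from Y*(Ω₁)=0.02275 + 0.00106j, Y(Ω₂)=0.13668 + 0.27841j
  term(m=+5) = -0.00005 - 0.00040j   from Y*(Ω₁)=0.00326 + 0.00019j, Y(Ω₂)=-0.02199 - 0.12239j
  term(m=+6) = -0.00000 + 0.00001j   from Y*(Ω₁)=0.00028 + 0.00002j, Y(Ω₂)=-0.00289 + 0.02858j
Total Σ_m = 0.23674 - 0.00000j. Multiply by 0.966644: 0.22885 - 0.00000j. P_6(cos γ) = 0.228845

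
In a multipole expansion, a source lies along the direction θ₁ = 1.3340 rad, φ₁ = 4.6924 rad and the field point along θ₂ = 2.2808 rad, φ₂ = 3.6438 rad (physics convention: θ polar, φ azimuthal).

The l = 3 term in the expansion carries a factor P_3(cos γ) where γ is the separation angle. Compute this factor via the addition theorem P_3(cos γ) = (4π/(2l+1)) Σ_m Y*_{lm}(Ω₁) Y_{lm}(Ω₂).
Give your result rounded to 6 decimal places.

-0.297410

Expand P_3 via completeness: Σ_{m} conj(Y_{3,m}) at Ω₁ times Y_{3,m} at Ω₂ —
  [-3]  conj(Y_{3,-3})(Ω₁) = (0.022969, 0.382572) ; Y_{3,-3}(Ω₂) = (-0.011670, 0.181593) ; Δ = (-0.069741, -0.000293)
  [-2]  conj(Y_{3,-2})(Ω₁) = (-0.226372, 0.009055) ; Y_{3,-2}(Ω₂) = (-0.205575, 0.323294) ; Δ = (0.043609, -0.075046)
  [-1]  conj(Y_{3,-1})(Ω₁) = (0.004552, 0.227671) ; Y_{3,-1}(Ω₂) = (-0.241560, 0.132658) ; Δ = (-0.031302, -0.054392)
  [+0]  conj(Y_{3,0})(Ω₁) = (-0.238541, -0.000000) ; Y_{3,0}(Ω₂) = (0.212976, 0.000000) ; Δ = (-0.050804, -0.000000)
  [+1]  conj(Y_{3,1})(Ω₁) = (-0.004552, 0.227671) ; Y_{3,1}(Ω₂) = (0.241560, 0.132658) ; Δ = (-0.031302, 0.054392)
  [+2]  conj(Y_{3,2})(Ω₁) = (-0.226372, -0.009055) ; Y_{3,2}(Ω₂) = (-0.205575, -0.323294) ; Δ = (0.043609, 0.075046)
  [+3]  conj(Y_{3,3})(Ω₁) = (-0.022969, 0.382572) ; Y_{3,3}(Ω₂) = (0.011670, 0.181593) ; Δ = (-0.069741, 0.000293)
Σ over m = (-0.165670, 0.000000); ×(4π/7) → (-0.297410, 0.000000). Real part: -0.297410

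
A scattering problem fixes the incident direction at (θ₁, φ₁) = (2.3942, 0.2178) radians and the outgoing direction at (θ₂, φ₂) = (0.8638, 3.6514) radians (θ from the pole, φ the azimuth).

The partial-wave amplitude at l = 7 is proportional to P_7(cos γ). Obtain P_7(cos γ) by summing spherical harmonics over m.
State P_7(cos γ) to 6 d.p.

Expand P_7 via completeness: Σ_{m} conj(Y_{7,m}) at Ω₁ times Y_{7,m} at Ω₂ —
  m=-7: Y*=0.00155 + 0.03349j  Y=0.06685 - 0.03042j  product 0.00112 + 0.00219j
  m=-6: Y*=-0.03532 - 0.13066j  Y=-0.23397 - 0.01941j  product 0.00573 + 0.03126j
  m=-5: Y*=0.14787 + 0.28279j  Y=0.34685 + 0.23352j  product -0.01475 + 0.13261j
  m=-4: Y*=-0.29548 - 0.35109j  Y=-0.17872 - 0.35320j  product -0.07120 + 0.16711j
  m=-3: Y*=0.24498 + 0.18755j  Y=-0.00123 + 0.02962j  product -0.00585 + 0.00703j
  m=-2: Y*=0.13416 + 0.06244j  Y=-0.18321 + 0.29803j  product -0.04319 + 0.02854j
  m=-1: Y*=-0.37473 - 0.08293j  Y=0.16690 - 0.09331j  product -0.07028 + 0.02113j
  m=+0: Y*=-0.03463 + 0.00000j  Y=0.29988 + 0.00000j  product -0.01038 + 0.00000j
  m=+1: Y*=0.37473 - 0.08293j  Y=-0.16690 - 0.09331j  product -0.07028 - 0.02113j
  m=+2: Y*=0.13416 - 0.06244j  Y=-0.18321 - 0.29803j  product -0.04319 - 0.02854j
  m=+3: Y*=-0.24498 + 0.18755j  Y=0.00123 + 0.02962j  product -0.00585 - 0.00703j
  m=+4: Y*=-0.29548 + 0.35109j  Y=-0.17872 + 0.35320j  product -0.07120 - 0.16711j
  m=+5: Y*=-0.14787 + 0.28279j  Y=-0.34685 + 0.23352j  product -0.01475 - 0.13261j
  m=+6: Y*=-0.03532 + 0.13066j  Y=-0.23397 + 0.01941j  product 0.00573 - 0.03126j
  m=+7: Y*=-0.00155 + 0.03349j  Y=-0.06685 - 0.03042j  product 0.00112 - 0.00219j
Total Σ_m = -0.40722 - 0.00000j. Multiply by 0.837758: -0.34115 - 0.00000j. P_7(cos γ) = -0.341153

-0.341153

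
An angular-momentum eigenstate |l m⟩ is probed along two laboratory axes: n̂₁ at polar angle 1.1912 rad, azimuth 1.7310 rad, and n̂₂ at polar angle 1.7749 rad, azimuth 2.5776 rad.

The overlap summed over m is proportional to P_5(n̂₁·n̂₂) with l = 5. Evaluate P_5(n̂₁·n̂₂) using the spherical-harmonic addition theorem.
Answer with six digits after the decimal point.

Addition theorem: P_5(cos γ) = (4π/11) Σ_m Y*_{lm}(Ω₁) Y_{lm}(Ω₂), m = −5…5:
  [-5]  conj(Y_{5,-5})(Ω₁) = -0.230383+0.223296i ; Y_{5,-5}(Ω₂) = +0.396491-0.132110i ; Δ = -0.061845+0.118971i
  [-4]  conj(Y_{5,-4})(Ω₁) = +0.324460+0.241986i ; Y_{5,-4}(Ω₂) = +0.173104-0.211811i ; Δ = +0.107421-0.026836i
  [-3]  conj(Y_{5,-3})(Ω₁) = +0.030211-0.057943i ; Y_{5,-3}(Ω₂) = -0.024749+0.203233i ; Δ = +0.011028+0.007574i
  [-2]  conj(Y_{5,-2})(Ω₁) = +0.302390+0.100346i ; Y_{5,-2}(Ω₂) = +0.123746+0.260947i ; Δ = +0.011235+0.091325i
  [-1]  conj(Y_{5,-1})(Ω₁) = +0.024978-0.154576i ; Y_{5,-1}(Ω₂) = -0.122002-0.077170i ; Δ = -0.014976+0.016931i
  [+0]  conj(Y_{5,0})(Ω₁) = +0.284992-0.000000i ; Y_{5,0}(Ω₂) = -0.289920+0.000000i ; Δ = -0.082625+0.000000i
  [+1]  conj(Y_{5,1})(Ω₁) = -0.024978-0.154576i ; Y_{5,1}(Ω₂) = +0.122002-0.077170i ; Δ = -0.014976-0.016931i
  [+2]  conj(Y_{5,2})(Ω₁) = +0.302390-0.100346i ; Y_{5,2}(Ω₂) = +0.123746-0.260947i ; Δ = +0.011235-0.091325i
  [+3]  conj(Y_{5,3})(Ω₁) = -0.030211-0.057943i ; Y_{5,3}(Ω₂) = +0.024749+0.203233i ; Δ = +0.011028-0.007574i
  [+4]  conj(Y_{5,4})(Ω₁) = +0.324460-0.241986i ; Y_{5,4}(Ω₂) = +0.173104+0.211811i ; Δ = +0.107421+0.026836i
  [+5]  conj(Y_{5,5})(Ω₁) = +0.230383+0.223296i ; Y_{5,5}(Ω₂) = -0.396491-0.132110i ; Δ = -0.061845-0.118971i
Total Σ_m = +0.023101+0.000000i. Multiply by 1.142397: +0.026390+0.000000i. P_5(cos γ) = 0.026390

0.026390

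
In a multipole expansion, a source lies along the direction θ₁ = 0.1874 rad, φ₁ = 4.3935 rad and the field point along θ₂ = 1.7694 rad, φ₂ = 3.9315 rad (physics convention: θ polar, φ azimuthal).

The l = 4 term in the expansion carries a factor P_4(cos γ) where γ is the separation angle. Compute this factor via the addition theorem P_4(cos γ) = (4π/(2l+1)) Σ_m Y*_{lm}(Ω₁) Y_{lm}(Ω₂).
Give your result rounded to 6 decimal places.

0.371549

Term-by-term m-sum for l=4 (normalisation 4π/9 = 1.396263):
  m=-4: 0.00016 - 0.00051j × -0.40868 + 0.00737j = -0.00006 + 0.00021j  (running Σ = -0.00006 + 0.00021j)
  m=-3: 0.00650 + 0.00458j × -0.16674 - 0.16229j = -0.00034 - 0.00182j  (running Σ = -0.00040 - 0.00161j)
  m=-2: -0.05371 + 0.03980j × 0.00211 + 0.23388j = -0.00942 - 0.01248j  (running Σ = -0.00982 - 0.01409j)
  m=-1: -0.10200 - 0.30894j × -0.17568 + 0.17728j = 0.07269 + 0.03619j  (running Σ = 0.06287 + 0.02211j)
  m=0: 0.70387 + 0.00000j × 0.19943 + 0.00000j = 0.14037 + 0.00000j  (running Σ = 0.20324 + 0.02211j)
  m=1: 0.10200 - 0.30894j × 0.17568 + 0.17728j = 0.07269 - 0.03619j  (running Σ = 0.27592 - 0.01409j)
  m=2: -0.05371 - 0.03980j × 0.00211 - 0.23388j = -0.00942 + 0.01248j  (running Σ = 0.26650 - 0.00161j)
  m=3: -0.00650 + 0.00458j × 0.16674 - 0.16229j = -0.00034 + 0.00182j  (running Σ = 0.26616 + 0.00021j)
  m=4: 0.00016 + 0.00051j × -0.40868 - 0.00737j = -0.00006 - 0.00021j  (running Σ = 0.26610 - 0.00000j)
Σ over m = 0.26610 - 0.00000j; ×(4π/9) → 0.37155 - 0.00000j. Real part: 0.371549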